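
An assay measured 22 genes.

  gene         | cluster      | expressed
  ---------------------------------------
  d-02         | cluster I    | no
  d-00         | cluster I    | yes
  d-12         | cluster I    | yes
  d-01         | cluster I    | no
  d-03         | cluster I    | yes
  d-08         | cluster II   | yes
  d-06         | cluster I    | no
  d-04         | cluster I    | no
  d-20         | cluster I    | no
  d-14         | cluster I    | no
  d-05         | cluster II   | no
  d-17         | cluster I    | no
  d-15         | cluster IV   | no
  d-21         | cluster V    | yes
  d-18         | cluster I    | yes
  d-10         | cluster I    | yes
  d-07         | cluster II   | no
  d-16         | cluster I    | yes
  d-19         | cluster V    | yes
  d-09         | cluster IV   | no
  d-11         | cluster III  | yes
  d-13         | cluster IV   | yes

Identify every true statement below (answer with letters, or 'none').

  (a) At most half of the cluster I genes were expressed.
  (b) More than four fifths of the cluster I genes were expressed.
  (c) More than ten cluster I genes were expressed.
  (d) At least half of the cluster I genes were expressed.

(a)

|A| = 13, |A ∩ B| = 6, |A ∖ B| = 7.
(a) |A ∩ B| ≤ |A ∖ B|: holds.
(b) |A ∩ B| / |A| > 4/5: fails.
(c) |A ∩ B| > 10: fails.
(d) |A ∩ B| ≥ |A ∖ B|: fails.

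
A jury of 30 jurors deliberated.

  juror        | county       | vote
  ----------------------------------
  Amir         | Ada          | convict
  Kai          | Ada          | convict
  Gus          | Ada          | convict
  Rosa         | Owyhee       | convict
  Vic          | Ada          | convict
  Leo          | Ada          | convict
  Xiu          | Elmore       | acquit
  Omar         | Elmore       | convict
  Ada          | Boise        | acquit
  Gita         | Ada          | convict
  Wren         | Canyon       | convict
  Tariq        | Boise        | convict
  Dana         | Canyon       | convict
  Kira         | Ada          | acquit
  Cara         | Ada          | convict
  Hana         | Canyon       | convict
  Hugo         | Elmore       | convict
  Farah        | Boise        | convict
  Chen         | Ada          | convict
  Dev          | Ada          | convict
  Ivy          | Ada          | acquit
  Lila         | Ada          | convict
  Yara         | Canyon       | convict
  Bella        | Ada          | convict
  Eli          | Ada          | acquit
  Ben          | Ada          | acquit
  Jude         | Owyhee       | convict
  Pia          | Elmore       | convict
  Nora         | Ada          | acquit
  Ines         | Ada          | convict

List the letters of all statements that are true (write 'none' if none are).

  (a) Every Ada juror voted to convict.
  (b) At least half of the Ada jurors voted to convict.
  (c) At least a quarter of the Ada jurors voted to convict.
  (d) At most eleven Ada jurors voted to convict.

|A| = 17, |A ∩ B| = 12, |A ∖ B| = 5.
(a) A ⊆ B, i.e. every element of A is in B (|A ∖ B| = 0): fails.
(b) |A ∩ B| ≥ |A ∖ B|: holds.
(c) |A ∩ B| / |A| ≥ 1/4: holds.
(d) |A ∩ B| ≤ 11: fails.

(b), (c)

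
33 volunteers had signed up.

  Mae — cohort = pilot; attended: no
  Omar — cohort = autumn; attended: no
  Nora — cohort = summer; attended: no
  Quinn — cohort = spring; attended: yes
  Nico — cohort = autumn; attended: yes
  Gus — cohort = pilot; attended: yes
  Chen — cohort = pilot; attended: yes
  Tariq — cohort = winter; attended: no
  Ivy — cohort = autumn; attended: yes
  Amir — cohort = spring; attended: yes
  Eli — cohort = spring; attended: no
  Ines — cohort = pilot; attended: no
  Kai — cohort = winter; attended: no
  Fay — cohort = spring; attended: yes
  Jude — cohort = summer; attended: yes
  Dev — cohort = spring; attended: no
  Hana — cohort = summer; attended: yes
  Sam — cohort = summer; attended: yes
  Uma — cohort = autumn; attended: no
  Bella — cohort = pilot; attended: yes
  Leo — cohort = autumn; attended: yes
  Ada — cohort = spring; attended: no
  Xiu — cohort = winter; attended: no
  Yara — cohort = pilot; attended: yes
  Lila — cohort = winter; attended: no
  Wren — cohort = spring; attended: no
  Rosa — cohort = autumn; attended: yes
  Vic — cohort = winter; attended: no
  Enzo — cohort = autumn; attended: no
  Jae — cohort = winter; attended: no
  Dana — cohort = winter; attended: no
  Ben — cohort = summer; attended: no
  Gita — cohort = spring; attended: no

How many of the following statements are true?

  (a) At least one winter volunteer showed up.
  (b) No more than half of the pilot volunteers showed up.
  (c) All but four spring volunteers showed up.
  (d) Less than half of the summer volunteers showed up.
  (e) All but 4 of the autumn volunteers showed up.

(a) winter: |A| = 7, |A ∩ B| = 0; needs A ∩ B ≠ ∅ (|A ∩ B| ≥ 1) — false.
(b) pilot: |A| = 6, |A ∩ B| = 4; needs |A ∩ B| ≤ |A ∖ B| — false.
(c) spring: |A| = 8, |A ∩ B| = 3; needs |A ∖ B| = 4 — false.
(d) summer: |A| = 5, |A ∩ B| = 3; needs |A ∩ B| < |A ∖ B| — false.
(e) autumn: |A| = 7, |A ∩ B| = 4; needs |A ∖ B| = 4 — false.

0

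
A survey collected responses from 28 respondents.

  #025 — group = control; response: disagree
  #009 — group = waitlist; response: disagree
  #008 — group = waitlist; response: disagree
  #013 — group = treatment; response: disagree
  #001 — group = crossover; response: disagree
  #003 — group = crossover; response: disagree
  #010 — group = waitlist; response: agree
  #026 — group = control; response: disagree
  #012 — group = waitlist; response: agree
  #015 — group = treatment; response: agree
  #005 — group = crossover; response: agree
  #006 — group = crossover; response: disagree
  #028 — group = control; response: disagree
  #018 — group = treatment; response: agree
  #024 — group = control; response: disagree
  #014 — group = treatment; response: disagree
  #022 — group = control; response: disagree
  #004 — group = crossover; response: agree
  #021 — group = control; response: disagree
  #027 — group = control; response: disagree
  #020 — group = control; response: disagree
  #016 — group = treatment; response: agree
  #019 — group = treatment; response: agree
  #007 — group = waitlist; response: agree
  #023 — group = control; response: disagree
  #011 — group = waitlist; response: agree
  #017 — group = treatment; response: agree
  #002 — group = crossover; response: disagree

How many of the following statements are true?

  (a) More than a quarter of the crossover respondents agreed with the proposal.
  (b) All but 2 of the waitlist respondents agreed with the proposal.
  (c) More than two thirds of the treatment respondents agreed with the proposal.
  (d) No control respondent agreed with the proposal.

(a) crossover: |A| = 6, |A ∩ B| = 2; needs |A ∩ B| / |A| > 1/4 — true.
(b) waitlist: |A| = 6, |A ∩ B| = 4; needs |A ∖ B| = 2 — true.
(c) treatment: |A| = 7, |A ∩ B| = 5; needs |A ∩ B| / |A| > 2/3 — true.
(d) control: |A| = 9, |A ∩ B| = 0; needs A ∩ B = ∅ (|A ∩ B| = 0) — true.

4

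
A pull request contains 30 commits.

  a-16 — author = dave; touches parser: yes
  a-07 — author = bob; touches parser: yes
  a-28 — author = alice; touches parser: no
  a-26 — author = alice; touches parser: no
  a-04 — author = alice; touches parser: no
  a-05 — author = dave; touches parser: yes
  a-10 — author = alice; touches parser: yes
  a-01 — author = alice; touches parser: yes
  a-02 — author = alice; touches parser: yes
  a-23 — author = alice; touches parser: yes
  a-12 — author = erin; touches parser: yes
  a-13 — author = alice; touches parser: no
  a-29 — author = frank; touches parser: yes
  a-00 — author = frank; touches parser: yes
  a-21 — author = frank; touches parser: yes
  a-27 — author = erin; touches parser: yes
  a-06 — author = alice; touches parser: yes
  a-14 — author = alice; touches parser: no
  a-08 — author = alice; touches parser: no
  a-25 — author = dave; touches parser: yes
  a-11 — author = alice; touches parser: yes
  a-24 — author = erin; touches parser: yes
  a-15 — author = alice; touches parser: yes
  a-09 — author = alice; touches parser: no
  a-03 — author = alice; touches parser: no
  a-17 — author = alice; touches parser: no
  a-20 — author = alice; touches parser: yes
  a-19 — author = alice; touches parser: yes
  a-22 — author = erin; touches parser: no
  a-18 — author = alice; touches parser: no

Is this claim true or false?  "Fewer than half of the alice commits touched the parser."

True

Truth condition: |A ∩ B| < |A ∖ B|.
|A| = 19, |A ∩ B| = 9, |A ∖ B| = 10.
9 < 10, so the statement is true.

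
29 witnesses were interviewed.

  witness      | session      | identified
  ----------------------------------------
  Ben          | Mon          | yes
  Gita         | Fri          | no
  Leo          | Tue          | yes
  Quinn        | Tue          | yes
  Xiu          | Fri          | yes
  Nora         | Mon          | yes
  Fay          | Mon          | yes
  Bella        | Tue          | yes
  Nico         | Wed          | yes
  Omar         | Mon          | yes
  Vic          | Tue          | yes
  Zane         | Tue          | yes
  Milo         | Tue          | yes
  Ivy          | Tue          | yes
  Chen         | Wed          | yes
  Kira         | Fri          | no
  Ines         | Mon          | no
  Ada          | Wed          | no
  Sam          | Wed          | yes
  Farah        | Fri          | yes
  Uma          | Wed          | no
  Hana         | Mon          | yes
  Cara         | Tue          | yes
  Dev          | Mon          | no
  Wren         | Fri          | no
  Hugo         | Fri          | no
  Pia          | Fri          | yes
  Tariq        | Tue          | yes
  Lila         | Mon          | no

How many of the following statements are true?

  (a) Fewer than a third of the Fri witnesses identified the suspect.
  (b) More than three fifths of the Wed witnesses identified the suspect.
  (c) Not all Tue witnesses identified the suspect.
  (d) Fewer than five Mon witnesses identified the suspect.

0

(a) Fri: |A| = 7, |A ∩ B| = 3; needs |A ∩ B| / |A| < 1/3 — false.
(b) Wed: |A| = 5, |A ∩ B| = 3; needs |A ∩ B| / |A| > 3/5 — false.
(c) Tue: |A| = 9, |A ∩ B| = 9; needs A ⊄ B (|A ∖ B| ≥ 1) — false.
(d) Mon: |A| = 8, |A ∩ B| = 5; needs |A ∩ B| < 5 — false.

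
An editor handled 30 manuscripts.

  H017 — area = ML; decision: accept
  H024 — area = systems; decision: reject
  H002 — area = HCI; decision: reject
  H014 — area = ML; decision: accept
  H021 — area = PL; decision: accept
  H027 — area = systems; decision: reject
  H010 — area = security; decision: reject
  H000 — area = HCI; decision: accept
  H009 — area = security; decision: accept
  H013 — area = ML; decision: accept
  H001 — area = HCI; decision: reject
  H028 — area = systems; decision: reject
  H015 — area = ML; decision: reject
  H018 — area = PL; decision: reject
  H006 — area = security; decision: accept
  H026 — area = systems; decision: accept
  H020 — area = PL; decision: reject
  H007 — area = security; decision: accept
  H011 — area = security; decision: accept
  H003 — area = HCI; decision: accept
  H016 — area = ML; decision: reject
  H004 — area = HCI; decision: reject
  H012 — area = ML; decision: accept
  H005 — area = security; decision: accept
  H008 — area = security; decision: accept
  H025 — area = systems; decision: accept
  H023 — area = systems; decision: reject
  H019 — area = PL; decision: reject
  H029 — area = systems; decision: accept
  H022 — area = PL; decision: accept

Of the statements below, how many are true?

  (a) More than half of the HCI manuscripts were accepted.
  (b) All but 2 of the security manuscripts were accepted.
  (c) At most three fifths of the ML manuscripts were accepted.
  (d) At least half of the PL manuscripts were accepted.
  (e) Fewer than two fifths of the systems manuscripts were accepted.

0

(a) HCI: |A| = 5, |A ∩ B| = 2; needs |A ∩ B| > |A ∖ B| — false.
(b) security: |A| = 7, |A ∩ B| = 6; needs |A ∖ B| = 2 — false.
(c) ML: |A| = 6, |A ∩ B| = 4; needs |A ∩ B| / |A| ≤ 3/5 — false.
(d) PL: |A| = 5, |A ∩ B| = 2; needs |A ∩ B| ≥ |A ∖ B| — false.
(e) systems: |A| = 7, |A ∩ B| = 3; needs |A ∩ B| / |A| < 2/5 — false.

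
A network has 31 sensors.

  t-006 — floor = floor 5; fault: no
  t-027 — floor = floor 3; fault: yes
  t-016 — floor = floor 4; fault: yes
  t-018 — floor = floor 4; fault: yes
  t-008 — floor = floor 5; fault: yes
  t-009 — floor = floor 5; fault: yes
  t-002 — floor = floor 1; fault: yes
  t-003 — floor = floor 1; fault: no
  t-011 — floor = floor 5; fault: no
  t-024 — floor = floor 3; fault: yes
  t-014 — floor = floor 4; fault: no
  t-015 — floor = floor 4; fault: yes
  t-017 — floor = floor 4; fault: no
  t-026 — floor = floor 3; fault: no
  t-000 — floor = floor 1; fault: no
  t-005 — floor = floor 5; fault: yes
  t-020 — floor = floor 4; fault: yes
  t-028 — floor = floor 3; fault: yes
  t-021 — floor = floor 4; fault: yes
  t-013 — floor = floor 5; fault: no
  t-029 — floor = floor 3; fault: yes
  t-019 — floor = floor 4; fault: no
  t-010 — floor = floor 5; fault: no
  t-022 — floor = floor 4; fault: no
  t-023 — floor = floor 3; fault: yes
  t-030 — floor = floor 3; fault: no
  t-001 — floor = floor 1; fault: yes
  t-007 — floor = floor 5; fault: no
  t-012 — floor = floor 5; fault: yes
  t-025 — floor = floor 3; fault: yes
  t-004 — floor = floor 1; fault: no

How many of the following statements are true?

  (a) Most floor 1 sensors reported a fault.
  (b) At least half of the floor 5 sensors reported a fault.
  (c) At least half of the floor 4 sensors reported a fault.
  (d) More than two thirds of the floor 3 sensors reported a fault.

2

(a) floor 1: |A| = 5, |A ∩ B| = 2; needs |A ∩ B| > |A ∖ B| — false.
(b) floor 5: |A| = 9, |A ∩ B| = 4; needs |A ∩ B| ≥ |A ∖ B| — false.
(c) floor 4: |A| = 9, |A ∩ B| = 5; needs |A ∩ B| ≥ |A ∖ B| — true.
(d) floor 3: |A| = 8, |A ∩ B| = 6; needs |A ∩ B| / |A| > 2/3 — true.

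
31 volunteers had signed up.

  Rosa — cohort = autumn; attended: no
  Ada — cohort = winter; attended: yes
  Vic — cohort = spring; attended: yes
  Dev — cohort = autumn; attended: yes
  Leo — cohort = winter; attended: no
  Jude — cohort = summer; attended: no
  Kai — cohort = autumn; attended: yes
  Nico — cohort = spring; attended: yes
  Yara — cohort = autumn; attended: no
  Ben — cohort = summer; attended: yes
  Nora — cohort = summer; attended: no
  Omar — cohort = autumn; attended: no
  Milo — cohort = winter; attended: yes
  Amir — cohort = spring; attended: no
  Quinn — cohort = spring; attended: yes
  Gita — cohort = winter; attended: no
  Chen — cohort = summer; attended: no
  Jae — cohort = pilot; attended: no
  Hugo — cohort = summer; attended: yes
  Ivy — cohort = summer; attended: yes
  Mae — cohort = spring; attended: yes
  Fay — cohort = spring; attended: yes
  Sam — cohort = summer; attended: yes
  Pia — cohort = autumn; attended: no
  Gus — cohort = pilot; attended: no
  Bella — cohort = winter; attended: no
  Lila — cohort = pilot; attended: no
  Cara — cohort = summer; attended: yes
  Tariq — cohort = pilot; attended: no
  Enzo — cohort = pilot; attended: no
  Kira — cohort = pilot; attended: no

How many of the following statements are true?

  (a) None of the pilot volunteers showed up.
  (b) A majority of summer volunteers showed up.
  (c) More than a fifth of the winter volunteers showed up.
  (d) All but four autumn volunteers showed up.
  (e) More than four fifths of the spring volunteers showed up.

(a) pilot: |A| = 6, |A ∩ B| = 0; needs A ∩ B = ∅ (|A ∩ B| = 0) — true.
(b) summer: |A| = 8, |A ∩ B| = 5; needs |A ∩ B| > |A ∖ B| — true.
(c) winter: |A| = 5, |A ∩ B| = 2; needs |A ∩ B| / |A| > 1/5 — true.
(d) autumn: |A| = 6, |A ∩ B| = 2; needs |A ∖ B| = 4 — true.
(e) spring: |A| = 6, |A ∩ B| = 5; needs |A ∩ B| / |A| > 4/5 — true.

5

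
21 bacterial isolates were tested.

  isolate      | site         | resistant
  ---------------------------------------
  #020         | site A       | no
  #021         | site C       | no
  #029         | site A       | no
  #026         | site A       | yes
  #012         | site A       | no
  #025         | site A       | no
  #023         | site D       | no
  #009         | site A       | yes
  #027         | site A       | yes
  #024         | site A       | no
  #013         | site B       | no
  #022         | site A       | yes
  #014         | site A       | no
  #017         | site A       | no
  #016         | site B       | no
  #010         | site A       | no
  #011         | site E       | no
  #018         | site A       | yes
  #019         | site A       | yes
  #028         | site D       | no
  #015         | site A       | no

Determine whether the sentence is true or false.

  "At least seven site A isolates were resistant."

False

'At least seven site A isolates were resistant' holds iff |A ∩ B| ≥ 7.
|A| = 15, |A ∩ B| = 6, |A ∖ B| = 9.
|A ∩ B| = 6, so the statement is false.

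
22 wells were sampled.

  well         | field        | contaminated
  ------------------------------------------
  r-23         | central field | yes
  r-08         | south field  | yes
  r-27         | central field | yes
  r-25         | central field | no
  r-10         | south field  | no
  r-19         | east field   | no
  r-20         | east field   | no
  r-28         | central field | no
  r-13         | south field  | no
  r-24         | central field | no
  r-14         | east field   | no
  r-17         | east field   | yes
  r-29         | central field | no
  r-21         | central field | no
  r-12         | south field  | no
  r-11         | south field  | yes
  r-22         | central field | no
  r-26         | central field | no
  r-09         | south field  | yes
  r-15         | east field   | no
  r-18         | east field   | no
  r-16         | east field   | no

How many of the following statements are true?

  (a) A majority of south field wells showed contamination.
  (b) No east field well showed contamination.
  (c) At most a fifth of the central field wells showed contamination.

0

(a) south field: |A| = 6, |A ∩ B| = 3; needs |A ∩ B| > |A ∖ B| — false.
(b) east field: |A| = 7, |A ∩ B| = 1; needs A ∩ B = ∅ (|A ∩ B| = 0) — false.
(c) central field: |A| = 9, |A ∩ B| = 2; needs |A ∩ B| / |A| ≤ 1/5 — false.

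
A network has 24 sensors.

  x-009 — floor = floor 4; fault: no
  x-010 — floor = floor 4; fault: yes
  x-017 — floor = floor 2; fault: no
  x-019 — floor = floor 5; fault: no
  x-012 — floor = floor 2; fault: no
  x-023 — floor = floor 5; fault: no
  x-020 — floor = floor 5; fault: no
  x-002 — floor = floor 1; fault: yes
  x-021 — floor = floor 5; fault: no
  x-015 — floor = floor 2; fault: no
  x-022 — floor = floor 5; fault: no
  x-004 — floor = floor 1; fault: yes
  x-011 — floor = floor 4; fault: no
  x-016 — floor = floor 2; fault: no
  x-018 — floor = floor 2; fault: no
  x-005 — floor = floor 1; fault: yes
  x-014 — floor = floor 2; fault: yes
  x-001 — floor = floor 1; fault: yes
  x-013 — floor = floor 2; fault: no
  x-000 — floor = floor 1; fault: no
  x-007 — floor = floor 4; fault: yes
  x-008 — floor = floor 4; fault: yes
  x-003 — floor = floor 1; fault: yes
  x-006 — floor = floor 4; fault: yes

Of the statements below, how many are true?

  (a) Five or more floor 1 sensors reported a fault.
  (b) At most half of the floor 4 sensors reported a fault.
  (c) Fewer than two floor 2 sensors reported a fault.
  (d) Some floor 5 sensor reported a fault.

2

(a) floor 1: |A| = 6, |A ∩ B| = 5; needs |A ∩ B| ≥ 5 — true.
(b) floor 4: |A| = 6, |A ∩ B| = 4; needs |A ∩ B| ≤ |A ∖ B| — false.
(c) floor 2: |A| = 7, |A ∩ B| = 1; needs |A ∩ B| < 2 — true.
(d) floor 5: |A| = 5, |A ∩ B| = 0; needs A ∩ B ≠ ∅ (|A ∩ B| ≥ 1) — false.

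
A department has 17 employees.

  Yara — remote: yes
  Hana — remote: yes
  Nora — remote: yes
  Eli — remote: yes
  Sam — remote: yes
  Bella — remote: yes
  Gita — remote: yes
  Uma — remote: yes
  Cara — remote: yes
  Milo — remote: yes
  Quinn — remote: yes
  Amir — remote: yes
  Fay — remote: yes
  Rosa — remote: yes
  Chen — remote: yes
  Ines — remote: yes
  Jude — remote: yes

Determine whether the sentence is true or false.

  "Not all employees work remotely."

Truth condition: A ⊄ B (|A ∖ B| ≥ 1).
|A| = 17, |A ∩ B| = 17, |A ∖ B| = 0.
So the statement is false.

False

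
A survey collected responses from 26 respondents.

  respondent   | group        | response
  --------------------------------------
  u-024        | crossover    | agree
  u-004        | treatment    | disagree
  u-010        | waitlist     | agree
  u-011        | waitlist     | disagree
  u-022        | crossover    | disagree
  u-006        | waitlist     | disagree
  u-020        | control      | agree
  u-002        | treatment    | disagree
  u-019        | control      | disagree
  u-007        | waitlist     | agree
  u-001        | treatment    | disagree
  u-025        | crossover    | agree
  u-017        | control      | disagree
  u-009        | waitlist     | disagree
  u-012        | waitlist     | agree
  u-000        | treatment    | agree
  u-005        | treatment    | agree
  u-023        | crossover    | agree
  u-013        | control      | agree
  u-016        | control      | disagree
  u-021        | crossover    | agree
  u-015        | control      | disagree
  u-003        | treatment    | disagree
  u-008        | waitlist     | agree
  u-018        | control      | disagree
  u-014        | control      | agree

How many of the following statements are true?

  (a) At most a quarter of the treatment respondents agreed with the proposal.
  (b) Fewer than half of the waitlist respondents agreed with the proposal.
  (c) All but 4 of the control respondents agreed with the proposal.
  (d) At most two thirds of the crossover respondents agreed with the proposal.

(a) treatment: |A| = 6, |A ∩ B| = 2; needs |A ∩ B| / |A| ≤ 1/4 — false.
(b) waitlist: |A| = 7, |A ∩ B| = 4; needs |A ∩ B| < |A ∖ B| — false.
(c) control: |A| = 8, |A ∩ B| = 3; needs |A ∖ B| = 4 — false.
(d) crossover: |A| = 5, |A ∩ B| = 4; needs |A ∩ B| / |A| ≤ 2/3 — false.

0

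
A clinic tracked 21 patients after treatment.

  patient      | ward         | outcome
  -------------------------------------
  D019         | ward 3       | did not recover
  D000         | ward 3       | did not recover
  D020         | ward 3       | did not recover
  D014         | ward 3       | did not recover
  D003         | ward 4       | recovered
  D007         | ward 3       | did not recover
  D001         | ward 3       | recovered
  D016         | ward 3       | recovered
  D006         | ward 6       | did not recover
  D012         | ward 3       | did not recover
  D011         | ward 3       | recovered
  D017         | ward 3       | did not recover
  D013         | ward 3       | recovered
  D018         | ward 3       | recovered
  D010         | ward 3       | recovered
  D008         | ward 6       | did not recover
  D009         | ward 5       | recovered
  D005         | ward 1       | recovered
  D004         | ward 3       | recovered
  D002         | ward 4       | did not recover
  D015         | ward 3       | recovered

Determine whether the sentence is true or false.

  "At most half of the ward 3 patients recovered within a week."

False

Truth condition: |A ∩ B| ≤ |A ∖ B|.
|A| = 15, |A ∩ B| = 8, |A ∖ B| = 7.
8 > 7, so the statement is false.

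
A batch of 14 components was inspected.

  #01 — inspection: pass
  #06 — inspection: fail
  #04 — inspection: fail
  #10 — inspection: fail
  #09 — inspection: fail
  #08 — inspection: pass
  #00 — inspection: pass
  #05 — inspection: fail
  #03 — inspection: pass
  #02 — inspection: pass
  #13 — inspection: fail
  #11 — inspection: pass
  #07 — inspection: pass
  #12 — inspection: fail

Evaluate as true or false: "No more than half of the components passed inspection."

True

Truth condition: |A ∩ B| ≤ |A ∖ B|.
A (the restrictor) = {#01, #06, #04, #10, #09, #08, #00, #05, #03, #02, #13, #11, #07, #12}, |A| = 14.
A ∩ B = {#01, #08, #00, #03, #02, #11, #07}, so |A ∩ B| = 7.
A ∖ B = {#06, #04, #10, #09, #05, #13, #12}, so |A ∖ B| = 7.
7 = 7, so the statement is true.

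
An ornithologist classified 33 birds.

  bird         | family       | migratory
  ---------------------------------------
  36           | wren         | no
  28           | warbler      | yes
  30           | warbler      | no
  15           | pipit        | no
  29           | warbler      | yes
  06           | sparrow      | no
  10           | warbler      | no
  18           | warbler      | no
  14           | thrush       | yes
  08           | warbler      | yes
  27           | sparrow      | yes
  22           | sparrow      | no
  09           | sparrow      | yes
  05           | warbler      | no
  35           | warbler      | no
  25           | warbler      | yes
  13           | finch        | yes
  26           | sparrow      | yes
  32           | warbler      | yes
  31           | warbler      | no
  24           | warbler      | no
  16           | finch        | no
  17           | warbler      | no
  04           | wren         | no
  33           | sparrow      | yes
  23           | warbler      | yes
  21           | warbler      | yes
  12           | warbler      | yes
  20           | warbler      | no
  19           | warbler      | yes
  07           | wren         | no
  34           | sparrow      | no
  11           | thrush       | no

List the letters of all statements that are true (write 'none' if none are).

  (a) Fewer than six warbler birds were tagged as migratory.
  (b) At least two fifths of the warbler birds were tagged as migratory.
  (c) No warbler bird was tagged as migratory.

|A| = 18, |A ∩ B| = 9, |A ∖ B| = 9.
(a) |A ∩ B| < 6: fails.
(b) |A ∩ B| / |A| ≥ 2/5: holds.
(c) A ∩ B = ∅ (|A ∩ B| = 0): fails.

(b)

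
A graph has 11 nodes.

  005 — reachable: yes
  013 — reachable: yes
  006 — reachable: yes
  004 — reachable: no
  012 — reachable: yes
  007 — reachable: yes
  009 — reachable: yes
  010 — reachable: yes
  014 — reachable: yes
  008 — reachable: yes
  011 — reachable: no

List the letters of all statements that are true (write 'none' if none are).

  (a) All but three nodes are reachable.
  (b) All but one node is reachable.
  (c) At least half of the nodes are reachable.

(c)

|A| = 11, |A ∩ B| = 9, |A ∖ B| = 2.
(a) |A ∖ B| = 3: fails.
(b) |A ∖ B| = 1: fails.
(c) |A ∩ B| ≥ |A ∖ B|: holds.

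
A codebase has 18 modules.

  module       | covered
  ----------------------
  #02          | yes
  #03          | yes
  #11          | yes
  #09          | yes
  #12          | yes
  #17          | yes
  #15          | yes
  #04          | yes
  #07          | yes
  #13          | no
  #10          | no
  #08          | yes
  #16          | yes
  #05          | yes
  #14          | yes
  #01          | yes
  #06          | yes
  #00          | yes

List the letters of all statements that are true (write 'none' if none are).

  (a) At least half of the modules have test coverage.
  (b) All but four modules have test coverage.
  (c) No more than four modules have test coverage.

(a)

|A| = 18, |A ∩ B| = 16, |A ∖ B| = 2.
(a) |A ∩ B| ≥ |A ∖ B|: holds.
(b) |A ∖ B| = 4: fails.
(c) |A ∩ B| ≤ 4: fails.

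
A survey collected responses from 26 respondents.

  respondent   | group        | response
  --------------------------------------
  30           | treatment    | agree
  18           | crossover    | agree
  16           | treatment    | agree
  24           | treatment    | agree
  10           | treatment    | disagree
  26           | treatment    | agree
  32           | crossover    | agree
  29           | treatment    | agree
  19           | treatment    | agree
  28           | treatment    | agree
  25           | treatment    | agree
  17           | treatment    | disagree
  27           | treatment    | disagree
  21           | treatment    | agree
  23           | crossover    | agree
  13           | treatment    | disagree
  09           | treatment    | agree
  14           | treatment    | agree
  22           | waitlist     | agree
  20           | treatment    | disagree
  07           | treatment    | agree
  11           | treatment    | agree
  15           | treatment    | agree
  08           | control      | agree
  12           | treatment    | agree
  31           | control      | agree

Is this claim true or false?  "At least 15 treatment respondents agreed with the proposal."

'At least 15 treatment respondents agreed with the proposal' holds iff |A ∩ B| ≥ 15.
|A| = 20, |A ∩ B| = 15, |A ∖ B| = 5.
|A ∩ B| = 15, so the statement is true.

True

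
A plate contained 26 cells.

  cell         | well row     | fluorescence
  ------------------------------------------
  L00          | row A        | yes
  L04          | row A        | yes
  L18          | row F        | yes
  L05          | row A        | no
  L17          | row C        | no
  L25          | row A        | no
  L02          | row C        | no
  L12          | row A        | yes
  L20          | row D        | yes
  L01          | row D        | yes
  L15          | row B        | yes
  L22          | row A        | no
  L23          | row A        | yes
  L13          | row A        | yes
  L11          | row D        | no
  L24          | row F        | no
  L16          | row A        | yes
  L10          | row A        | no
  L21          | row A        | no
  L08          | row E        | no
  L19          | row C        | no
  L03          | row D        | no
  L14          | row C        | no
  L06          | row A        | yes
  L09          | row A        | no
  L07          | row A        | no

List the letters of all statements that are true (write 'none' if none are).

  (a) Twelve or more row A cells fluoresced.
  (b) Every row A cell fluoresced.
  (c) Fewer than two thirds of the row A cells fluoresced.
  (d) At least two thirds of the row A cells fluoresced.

(c)

|A| = 14, |A ∩ B| = 7, |A ∖ B| = 7.
(a) |A ∩ B| ≥ 12: fails.
(b) A ⊆ B, i.e. every element of A is in B (|A ∖ B| = 0): fails.
(c) |A ∩ B| / |A| < 2/3: holds.
(d) |A ∩ B| / |A| ≥ 2/3: fails.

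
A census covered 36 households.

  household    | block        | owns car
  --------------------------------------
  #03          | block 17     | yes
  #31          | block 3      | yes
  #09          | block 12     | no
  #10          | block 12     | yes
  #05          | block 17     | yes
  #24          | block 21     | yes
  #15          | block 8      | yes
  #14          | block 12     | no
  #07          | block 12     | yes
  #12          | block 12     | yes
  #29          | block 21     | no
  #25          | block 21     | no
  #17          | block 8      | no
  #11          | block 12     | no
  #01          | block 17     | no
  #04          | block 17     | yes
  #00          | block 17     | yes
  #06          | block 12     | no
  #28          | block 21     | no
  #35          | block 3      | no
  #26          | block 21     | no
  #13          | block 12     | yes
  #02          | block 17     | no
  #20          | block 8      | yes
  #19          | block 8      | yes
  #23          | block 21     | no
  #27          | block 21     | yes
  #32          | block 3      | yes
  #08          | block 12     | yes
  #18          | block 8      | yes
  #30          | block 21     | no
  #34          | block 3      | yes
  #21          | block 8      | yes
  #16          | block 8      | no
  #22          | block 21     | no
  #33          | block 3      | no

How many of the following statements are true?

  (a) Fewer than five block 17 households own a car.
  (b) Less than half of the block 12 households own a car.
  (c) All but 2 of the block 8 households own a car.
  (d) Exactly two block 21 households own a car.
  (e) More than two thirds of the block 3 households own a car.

(a) block 17: |A| = 6, |A ∩ B| = 4; needs |A ∩ B| < 5 — true.
(b) block 12: |A| = 9, |A ∩ B| = 5; needs |A ∩ B| < |A ∖ B| — false.
(c) block 8: |A| = 7, |A ∩ B| = 5; needs |A ∖ B| = 2 — true.
(d) block 21: |A| = 9, |A ∩ B| = 2; needs |A ∩ B| = 2 — true.
(e) block 3: |A| = 5, |A ∩ B| = 3; needs |A ∩ B| / |A| > 2/3 — false.

3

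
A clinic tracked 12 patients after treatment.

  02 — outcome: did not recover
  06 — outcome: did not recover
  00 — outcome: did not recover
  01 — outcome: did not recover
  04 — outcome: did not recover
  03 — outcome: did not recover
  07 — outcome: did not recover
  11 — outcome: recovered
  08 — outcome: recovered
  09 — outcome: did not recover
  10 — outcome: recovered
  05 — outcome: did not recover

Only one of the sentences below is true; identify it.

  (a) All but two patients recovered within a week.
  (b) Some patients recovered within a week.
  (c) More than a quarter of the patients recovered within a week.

(b)

|A| = 12, |A ∩ B| = 3, |A ∖ B| = 9.
(a) requires |A ∖ B| = 2: false.
(b) requires A ∩ B ≠ ∅ (|A ∩ B| ≥ 1): true.
(c) requires |A ∩ B| / |A| > 1/4: false.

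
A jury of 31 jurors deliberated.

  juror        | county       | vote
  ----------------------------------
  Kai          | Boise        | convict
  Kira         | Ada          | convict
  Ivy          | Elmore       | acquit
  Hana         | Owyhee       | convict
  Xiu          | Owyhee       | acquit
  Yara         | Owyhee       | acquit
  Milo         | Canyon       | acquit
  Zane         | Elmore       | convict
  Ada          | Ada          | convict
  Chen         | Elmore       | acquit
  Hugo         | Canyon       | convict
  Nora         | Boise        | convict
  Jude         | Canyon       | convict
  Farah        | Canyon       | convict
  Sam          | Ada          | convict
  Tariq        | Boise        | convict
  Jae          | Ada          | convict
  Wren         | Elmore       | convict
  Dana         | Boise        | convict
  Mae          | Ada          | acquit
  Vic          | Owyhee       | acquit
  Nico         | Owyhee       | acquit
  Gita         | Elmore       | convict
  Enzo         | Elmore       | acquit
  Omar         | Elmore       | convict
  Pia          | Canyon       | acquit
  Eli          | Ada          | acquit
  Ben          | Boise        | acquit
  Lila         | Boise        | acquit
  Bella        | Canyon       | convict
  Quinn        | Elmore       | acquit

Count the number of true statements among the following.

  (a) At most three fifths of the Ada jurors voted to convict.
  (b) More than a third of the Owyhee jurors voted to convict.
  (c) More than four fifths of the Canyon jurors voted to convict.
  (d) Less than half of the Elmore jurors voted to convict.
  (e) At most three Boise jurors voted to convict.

(a) Ada: |A| = 6, |A ∩ B| = 4; needs |A ∩ B| / |A| ≤ 3/5 — false.
(b) Owyhee: |A| = 5, |A ∩ B| = 1; needs |A ∩ B| / |A| > 1/3 — false.
(c) Canyon: |A| = 6, |A ∩ B| = 4; needs |A ∩ B| / |A| > 4/5 — false.
(d) Elmore: |A| = 8, |A ∩ B| = 4; needs |A ∩ B| < |A ∖ B| — false.
(e) Boise: |A| = 6, |A ∩ B| = 4; needs |A ∩ B| ≤ 3 — false.

0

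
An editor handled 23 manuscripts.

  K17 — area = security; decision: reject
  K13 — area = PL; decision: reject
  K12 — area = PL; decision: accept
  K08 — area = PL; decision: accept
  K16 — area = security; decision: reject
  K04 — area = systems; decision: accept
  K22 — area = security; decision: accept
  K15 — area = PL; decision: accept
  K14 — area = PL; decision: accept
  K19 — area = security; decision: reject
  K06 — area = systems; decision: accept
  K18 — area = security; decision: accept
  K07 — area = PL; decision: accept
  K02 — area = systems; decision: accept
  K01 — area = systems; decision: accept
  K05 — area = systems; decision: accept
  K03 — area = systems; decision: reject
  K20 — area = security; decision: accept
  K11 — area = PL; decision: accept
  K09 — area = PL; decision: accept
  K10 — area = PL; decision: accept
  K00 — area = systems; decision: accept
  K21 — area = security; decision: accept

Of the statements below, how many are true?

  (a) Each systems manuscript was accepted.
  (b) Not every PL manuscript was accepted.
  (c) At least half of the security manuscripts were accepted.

(a) systems: |A| = 7, |A ∩ B| = 6; needs A ⊆ B, i.e. every element of A is in B (|A ∖ B| = 0) — false.
(b) PL: |A| = 9, |A ∩ B| = 8; needs A ⊄ B (|A ∖ B| ≥ 1) — true.
(c) security: |A| = 7, |A ∩ B| = 4; needs |A ∩ B| ≥ |A ∖ B| — true.

2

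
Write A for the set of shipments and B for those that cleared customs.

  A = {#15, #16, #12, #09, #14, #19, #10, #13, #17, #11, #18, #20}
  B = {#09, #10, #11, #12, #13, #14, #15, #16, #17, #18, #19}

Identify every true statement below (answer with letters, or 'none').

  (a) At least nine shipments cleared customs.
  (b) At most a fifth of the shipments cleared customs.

(a)

|A| = 12, |A ∩ B| = 11, |A ∖ B| = 1.
(a) |A ∩ B| ≥ 9: holds.
(b) |A ∩ B| / |A| ≤ 1/5: fails.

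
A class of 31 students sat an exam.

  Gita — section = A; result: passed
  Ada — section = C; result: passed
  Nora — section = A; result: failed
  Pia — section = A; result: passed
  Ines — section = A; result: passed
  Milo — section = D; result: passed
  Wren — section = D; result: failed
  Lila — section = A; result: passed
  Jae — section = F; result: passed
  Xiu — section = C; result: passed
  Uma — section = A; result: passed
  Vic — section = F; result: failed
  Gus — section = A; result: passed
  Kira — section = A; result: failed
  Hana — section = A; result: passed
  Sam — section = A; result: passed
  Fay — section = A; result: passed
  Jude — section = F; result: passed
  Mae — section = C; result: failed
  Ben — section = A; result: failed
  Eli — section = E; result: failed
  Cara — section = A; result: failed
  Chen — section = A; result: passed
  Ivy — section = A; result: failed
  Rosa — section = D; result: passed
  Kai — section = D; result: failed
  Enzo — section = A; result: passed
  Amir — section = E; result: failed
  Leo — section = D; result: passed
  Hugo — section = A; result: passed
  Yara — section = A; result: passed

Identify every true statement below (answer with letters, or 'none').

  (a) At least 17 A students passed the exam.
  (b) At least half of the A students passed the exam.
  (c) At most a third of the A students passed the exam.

(b)

|A| = 18, |A ∩ B| = 13, |A ∖ B| = 5.
(a) |A ∩ B| ≥ 17: fails.
(b) |A ∩ B| ≥ |A ∖ B|: holds.
(c) |A ∩ B| / |A| ≤ 1/3: fails.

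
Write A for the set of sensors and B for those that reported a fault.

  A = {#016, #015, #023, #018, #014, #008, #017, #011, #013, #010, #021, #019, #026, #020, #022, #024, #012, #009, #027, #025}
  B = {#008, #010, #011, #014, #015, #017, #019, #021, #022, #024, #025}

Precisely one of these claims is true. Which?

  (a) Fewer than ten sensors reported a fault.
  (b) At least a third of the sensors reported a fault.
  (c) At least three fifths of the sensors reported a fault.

|A| = 20, |A ∩ B| = 11, |A ∖ B| = 9.
(a) requires |A ∩ B| < 10: false.
(b) requires |A ∩ B| / |A| ≥ 1/3: true.
(c) requires |A ∩ B| / |A| ≥ 3/5: false.

(b)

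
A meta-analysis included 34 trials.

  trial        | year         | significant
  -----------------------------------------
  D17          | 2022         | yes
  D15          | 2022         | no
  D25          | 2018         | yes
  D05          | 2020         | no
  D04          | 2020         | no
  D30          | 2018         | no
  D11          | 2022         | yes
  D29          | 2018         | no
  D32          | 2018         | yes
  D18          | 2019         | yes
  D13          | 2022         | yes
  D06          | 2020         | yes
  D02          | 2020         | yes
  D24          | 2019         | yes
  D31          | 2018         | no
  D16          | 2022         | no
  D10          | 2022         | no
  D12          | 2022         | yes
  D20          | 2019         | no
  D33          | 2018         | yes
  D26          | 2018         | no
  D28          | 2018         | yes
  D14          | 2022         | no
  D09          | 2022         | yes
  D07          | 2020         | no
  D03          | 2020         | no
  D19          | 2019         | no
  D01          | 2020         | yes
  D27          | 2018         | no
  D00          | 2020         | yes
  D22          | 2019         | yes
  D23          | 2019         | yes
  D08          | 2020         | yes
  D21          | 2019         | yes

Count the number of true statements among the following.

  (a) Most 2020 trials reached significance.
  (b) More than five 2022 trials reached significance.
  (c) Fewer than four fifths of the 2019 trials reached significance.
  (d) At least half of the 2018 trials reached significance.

(a) 2020: |A| = 9, |A ∩ B| = 5; needs |A ∩ B| > |A ∖ B| — true.
(b) 2022: |A| = 9, |A ∩ B| = 5; needs |A ∩ B| > 5 — false.
(c) 2019: |A| = 7, |A ∩ B| = 5; needs |A ∩ B| / |A| < 4/5 — true.
(d) 2018: |A| = 9, |A ∩ B| = 4; needs |A ∩ B| ≥ |A ∖ B| — false.

2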